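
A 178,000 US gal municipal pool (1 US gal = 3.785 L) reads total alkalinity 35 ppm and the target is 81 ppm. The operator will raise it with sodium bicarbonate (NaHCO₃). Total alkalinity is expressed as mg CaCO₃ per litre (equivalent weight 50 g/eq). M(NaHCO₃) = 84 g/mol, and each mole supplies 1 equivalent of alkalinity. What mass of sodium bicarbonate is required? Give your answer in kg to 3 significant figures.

Volume: 178,000 US gal × 3.785 L/gal = 673,730 L.
Alkalinity to add: (81 − 35) = 46 mg/L as CaCO₃ × 673,730 L = 30,990 g as CaCO₃.
Equivalents: 30,990 g ÷ 50 g/eq = 619.8 eq.
NaHCO₃ supplies 1 eq per mole → 619.8 mol.
Mass: 619.8 mol × 84 g/mol = 52,070 g.

52.1 kg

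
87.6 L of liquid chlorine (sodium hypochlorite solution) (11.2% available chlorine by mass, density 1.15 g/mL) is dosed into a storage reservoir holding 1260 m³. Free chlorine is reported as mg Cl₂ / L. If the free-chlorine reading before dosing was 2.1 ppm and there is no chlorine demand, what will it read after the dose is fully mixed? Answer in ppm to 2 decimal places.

Volume: 1260 m³ = 1,260,000 L.
Mass of solution: 87.6 L × 1000 mL/L × 1.15 g/mL = 100,700 g.
Available chlorine delivered: 100,700 g × 0.112 = 11,280 g as Cl₂.
Concentration rise: 11,280 g / 1,260,000 L = 8.955 mg/L = 8.95 ppm.
Final FC: 2.1 + 8.95 = 11.05 ppm.

11.05 ppm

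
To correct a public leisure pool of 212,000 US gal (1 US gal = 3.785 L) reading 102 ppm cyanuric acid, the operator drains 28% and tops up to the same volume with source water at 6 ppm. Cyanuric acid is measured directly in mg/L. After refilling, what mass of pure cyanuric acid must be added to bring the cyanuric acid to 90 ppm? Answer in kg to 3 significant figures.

11.9 kg

Volume: 212,000 US gal × 3.785 L/gal = 802,420 L.
After draining 28% and refilling: 102 × 0.72 + 6 × 0.28 = 75.12 ppm.
Deficit to target: 90 − 75.12 = 14.88 mg/L.
Mass: 14.88 mg/L × 802,420 L = 11,940 g cyanuric acid.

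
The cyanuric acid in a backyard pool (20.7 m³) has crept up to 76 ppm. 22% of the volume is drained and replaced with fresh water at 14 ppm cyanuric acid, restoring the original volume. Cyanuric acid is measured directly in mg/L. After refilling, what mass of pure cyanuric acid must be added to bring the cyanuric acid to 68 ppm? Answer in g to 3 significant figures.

Volume: 20.7 m³ = 20,700 L.
After draining 22% and refilling: 76 × 0.78 + 14 × 0.22 = 62.36 ppm.
Deficit to target: 68 − 62.36 = 5.64 mg/L.
Mass: 5.64 mg/L × 20,700 L = 116.7 g cyanuric acid.

117 g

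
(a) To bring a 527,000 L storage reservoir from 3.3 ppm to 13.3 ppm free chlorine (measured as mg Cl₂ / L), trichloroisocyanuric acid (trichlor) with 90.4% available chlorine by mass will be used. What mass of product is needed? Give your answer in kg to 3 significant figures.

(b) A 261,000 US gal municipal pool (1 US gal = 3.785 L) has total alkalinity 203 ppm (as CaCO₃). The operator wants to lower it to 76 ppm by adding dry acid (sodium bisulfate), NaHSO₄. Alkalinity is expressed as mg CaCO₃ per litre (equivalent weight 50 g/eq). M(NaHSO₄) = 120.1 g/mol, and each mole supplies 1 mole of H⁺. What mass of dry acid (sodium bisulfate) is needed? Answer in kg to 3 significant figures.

(a) 5.83 kg; (b) 301 kg

(a) Chlorine deficit: 13.3 − 3.3 = 10 ppm = 10 mg/L as Cl₂.
(a) Cl₂ equivalent needed: 10 mg/L × 527,000 L = 5,270,000 mg = 5270 g.
(a) Product at 90.4% available chlorine: 5270 / 0.904 = 5830 g.

(b) Volume: 261,000 US gal × 3.785 L/gal = 987,885 L.
(b) Alkalinity to neutralize: (203 − 76) = 127 mg/L as CaCO₃ × 987,885 L = 125,500 g as CaCO₃.
(b) Equivalents of H⁺ required: 125,500 ÷ 50 g/eq = 2509 eq = 2509 mol NaHSO₄.
(b) Mass of NaHSO₄: 2509 × 120.1 = 301,400 g.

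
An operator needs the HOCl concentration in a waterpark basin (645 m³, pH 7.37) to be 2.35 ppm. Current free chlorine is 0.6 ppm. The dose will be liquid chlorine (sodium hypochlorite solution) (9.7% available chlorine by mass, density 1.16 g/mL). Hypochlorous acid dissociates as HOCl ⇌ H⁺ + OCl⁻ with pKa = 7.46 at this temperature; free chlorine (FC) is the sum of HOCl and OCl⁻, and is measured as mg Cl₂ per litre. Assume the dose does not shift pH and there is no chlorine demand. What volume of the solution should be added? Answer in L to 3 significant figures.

Volume: 645 m³ = 645,000 L.
[OCl⁻]/[HOCl] = 10^(pH − pKa) = 10^(7.37 − 7.46) = 0.8128; fraction as HOCl = 1/(1 + 0.8128) = 0.5516.
Free chlorine required for 2.35 ppm HOCl: 2.35 / 0.5516 = 4.26 ppm.
FC to add: 4.26 − 0.6 = 3.66 mg/L as Cl₂.
Cl₂ equivalent: 3.66 mg/L × 645,000 L = 2361 g.
Product at 9.7% available Cl: 2361 / 0.097 = 24,340 g.
Volume: 24,340 g ÷ 1.16 g/mL = 20,980 mL.

21.0 L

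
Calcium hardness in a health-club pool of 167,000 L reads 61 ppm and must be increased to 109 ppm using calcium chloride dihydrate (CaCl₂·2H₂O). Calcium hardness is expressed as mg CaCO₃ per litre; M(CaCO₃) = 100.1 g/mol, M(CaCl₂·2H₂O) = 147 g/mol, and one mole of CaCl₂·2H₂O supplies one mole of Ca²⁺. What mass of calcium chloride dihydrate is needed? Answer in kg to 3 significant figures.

Hardness to add: (109 − 61) = 48 mg/L as CaCO₃ × 167,000 L = 8016 g as CaCO₃.
Moles of Ca²⁺ (1 mol Ca²⁺ ≡ 1 mol CaCO₃): 8016 / 100.1 g/mol = 80.08 mol.
Mass of CaCl₂·2H₂O: 80.08 × 147 = 11,770 g.

11.8 kg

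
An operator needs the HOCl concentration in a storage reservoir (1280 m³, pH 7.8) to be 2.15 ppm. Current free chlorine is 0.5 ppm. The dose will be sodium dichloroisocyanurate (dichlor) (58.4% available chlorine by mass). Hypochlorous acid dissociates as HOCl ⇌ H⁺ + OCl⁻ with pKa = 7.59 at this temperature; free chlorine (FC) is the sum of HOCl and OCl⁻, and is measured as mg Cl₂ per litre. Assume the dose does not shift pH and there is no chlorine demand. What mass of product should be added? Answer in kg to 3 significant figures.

Volume: 1280 m³ = 1,280,000 L.
[OCl⁻]/[HOCl] = 10^(pH − pKa) = 10^(7.8 − 7.59) = 1.622; fraction as HOCl = 1/(1 + 1.622) = 0.3814.
Free chlorine required for 2.15 ppm HOCl: 2.15 / 0.3814 = 5.637 ppm.
FC to add: 5.637 − 0.5 = 5.137 mg/L as Cl₂.
Cl₂ equivalent: 5.137 mg/L × 1,280,000 L = 6575 g.
Product at 58.4% available Cl: 6575 / 0.584 = 11,260 g.

11.3 kg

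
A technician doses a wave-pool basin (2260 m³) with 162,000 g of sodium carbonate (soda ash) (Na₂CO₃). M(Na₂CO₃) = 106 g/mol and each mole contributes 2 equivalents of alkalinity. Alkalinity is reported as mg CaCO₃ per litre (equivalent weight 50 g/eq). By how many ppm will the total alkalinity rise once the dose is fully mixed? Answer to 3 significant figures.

67.6 ppm

Volume: 2260 m³ = 2,260,000 L.
Moles of Na₂CO₃: 162,000 g ÷ 106 g/mol = 1528 mol → 3057 eq of alkalinity.
As CaCO₃: 3057 eq × 50 g/eq = 152,800 g.
Rise: 152,800 g / 2,260,000 L × 1000 = 67.62 mg/L.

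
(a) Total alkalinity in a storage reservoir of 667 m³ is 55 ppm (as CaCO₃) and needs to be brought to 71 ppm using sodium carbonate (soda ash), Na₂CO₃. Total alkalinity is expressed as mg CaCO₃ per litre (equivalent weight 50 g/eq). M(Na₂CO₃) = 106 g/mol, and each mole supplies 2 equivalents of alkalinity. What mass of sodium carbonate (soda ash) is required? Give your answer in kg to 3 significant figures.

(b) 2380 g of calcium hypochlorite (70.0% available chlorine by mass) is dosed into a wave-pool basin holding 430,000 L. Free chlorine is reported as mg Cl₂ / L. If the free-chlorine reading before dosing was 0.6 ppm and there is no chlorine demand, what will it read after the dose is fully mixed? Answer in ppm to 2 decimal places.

(a) Volume: 667 m³ = 667,000 L.
(a) Alkalinity to add: (71 − 55) = 16 mg/L as CaCO₃ × 667,000 L = 10,670 g as CaCO₃.
(a) Equivalents: 10,670 g ÷ 50 g/eq = 213.4 eq.
(a) Each mole of Na₂CO₃ supplies 2 eq, so 213.4 / 2 = 106.7 mol.
(a) Mass: 106.7 mol × 106 g/mol = 11,310 g.

(b) Available chlorine delivered: 2380 g × 0.7 = 1666 g as Cl₂.
(b) Concentration rise: 1666 g / 430,000 L = 3.874 mg/L = 3.87 ppm.
(b) Final FC: 0.6 + 3.87 = 4.47 ppm.

(a) 11.3 kg; (b) 4.47 ppm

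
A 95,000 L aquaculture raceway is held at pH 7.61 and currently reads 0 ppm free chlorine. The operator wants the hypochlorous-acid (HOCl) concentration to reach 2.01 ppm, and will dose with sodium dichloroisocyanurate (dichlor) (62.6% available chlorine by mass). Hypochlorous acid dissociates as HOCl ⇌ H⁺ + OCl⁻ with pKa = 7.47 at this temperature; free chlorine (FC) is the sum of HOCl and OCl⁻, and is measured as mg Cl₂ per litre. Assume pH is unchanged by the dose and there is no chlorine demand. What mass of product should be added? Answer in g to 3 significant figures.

[OCl⁻]/[HOCl] = 10^(pH − pKa) = 10^(7.61 − 7.47) = 1.38; fraction as HOCl = 1/(1 + 1.38) = 0.4201.
Free chlorine required for 2.01 ppm HOCl: 2.01 / 0.4201 = 4.785 ppm.
FC to add: 4.785 − 0 = 4.785 mg/L as Cl₂.
Cl₂ equivalent: 4.785 mg/L × 95,000 L = 454.5 g.
Product at 62.6% available Cl: 454.5 / 0.626 = 726.1 g.

726 g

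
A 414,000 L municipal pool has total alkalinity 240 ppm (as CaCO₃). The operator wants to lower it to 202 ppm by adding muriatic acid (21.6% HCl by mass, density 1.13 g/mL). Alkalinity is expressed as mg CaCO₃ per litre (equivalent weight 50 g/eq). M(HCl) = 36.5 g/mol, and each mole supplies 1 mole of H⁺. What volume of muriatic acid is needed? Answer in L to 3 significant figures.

47.1 L

Alkalinity to neutralize: (240 − 202) = 38 mg/L as CaCO₃ × 414,000 L = 15,730 g as CaCO₃.
Equivalents of H⁺ required: 15,730 ÷ 50 g/eq = 314.6 eq = 314.6 mol HCl.
Mass of HCl: 314.6 × 36.5 = 11,480 g.
Mass of 21.6% solution: 11,480 / 0.216 = 53,170 g.
Volume: 53,170 g ÷ 1.13 g/mL = 47,050 mL.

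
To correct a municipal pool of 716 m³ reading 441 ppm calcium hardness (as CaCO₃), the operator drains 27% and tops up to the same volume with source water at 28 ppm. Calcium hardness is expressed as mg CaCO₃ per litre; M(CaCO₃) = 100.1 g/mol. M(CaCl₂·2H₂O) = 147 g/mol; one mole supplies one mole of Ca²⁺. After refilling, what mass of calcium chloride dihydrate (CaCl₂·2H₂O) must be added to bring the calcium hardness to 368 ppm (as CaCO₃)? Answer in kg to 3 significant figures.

Volume: 716 m³ = 716,000 L.
After draining 27% and refilling: 441 × 0.73 + 28 × 0.27 = 329.49 ppm.
Deficit to target: 368 − 329.49 = 38.51 mg/L.
As CaCO₃: 38.51 mg/L × 716,000 L = 27,570 g; ÷ 100.1 = 275.5 mol Ca²⁺.
Mass: 275.5 × 147 = 40,490 g.

40.5 kg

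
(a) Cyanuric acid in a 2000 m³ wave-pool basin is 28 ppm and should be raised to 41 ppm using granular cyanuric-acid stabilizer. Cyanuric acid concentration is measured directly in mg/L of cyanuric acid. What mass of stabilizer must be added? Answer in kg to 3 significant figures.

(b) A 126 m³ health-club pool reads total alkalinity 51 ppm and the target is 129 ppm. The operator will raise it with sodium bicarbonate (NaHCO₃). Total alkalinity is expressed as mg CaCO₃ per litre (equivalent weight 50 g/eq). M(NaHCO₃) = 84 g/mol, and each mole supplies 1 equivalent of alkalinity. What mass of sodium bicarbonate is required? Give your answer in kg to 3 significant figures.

(a) 26.0 kg; (b) 16.5 kg

(a) Volume: 2000 m³ = 2,000,000 L.
(a) CYA to add: (41 − 28) = 13 mg/L × 2,000,000 L = 26,000 g cyanuric acid.

(b) Volume: 126 m³ = 126,000 L.
(b) Alkalinity to add: (129 − 51) = 78 mg/L as CaCO₃ × 126,000 L = 9828 g as CaCO₃.
(b) Equivalents: 9828 g ÷ 50 g/eq = 196.6 eq.
(b) NaHCO₃ supplies 1 eq per mole → 196.6 mol.
(b) Mass: 196.6 mol × 84 g/mol = 16,510 g.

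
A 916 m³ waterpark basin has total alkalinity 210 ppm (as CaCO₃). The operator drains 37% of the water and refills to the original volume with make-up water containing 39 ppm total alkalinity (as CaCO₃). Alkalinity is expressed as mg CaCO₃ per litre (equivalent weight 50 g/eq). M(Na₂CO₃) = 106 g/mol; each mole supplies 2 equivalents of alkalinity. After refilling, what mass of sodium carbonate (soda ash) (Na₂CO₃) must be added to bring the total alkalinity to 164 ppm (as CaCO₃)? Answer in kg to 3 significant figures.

Volume: 916 m³ = 916,000 L.
After draining 37% and refilling: 210 × 0.63 + 39 × 0.37 = 146.73 ppm.
Deficit to target: 164 − 146.73 = 17.27 mg/L.
As CaCO₃: 17.27 mg/L × 916,000 L = 15,820 g; ÷ 50 g/eq ÷ 2 = 158.2 mol Na₂CO₃.
Mass: 158.2 × 106 = 16,770 g.

16.8 kg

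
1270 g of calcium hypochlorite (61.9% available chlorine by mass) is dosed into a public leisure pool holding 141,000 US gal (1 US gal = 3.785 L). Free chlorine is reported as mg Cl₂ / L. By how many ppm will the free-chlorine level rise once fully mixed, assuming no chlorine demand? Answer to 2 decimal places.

1.47 ppm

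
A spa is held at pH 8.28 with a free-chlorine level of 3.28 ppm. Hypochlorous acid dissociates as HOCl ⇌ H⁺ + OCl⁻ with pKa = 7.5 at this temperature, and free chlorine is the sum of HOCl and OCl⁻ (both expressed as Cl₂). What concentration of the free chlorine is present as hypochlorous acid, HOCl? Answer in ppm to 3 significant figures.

[OCl⁻]/[HOCl] = 10^(pH − pKa) = 10^(8.28 − 7.5) = 10^0.78 = 6.026.
Fraction as HOCl = 1 / (1 + 6.026) = 0.1423.
HOCl = 0.1423 × 3.28 ppm = 0.4669 ppm.

0.467 ppm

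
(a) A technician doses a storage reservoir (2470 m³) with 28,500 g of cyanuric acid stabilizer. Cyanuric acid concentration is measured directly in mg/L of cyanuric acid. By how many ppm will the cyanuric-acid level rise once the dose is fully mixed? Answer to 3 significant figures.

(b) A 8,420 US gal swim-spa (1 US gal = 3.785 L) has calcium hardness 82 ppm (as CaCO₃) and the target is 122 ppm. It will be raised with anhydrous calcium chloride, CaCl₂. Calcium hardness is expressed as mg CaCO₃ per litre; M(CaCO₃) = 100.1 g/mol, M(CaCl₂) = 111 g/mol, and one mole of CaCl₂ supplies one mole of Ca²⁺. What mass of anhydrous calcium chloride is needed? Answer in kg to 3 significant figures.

(a) 11.5 ppm; (b) 1.41 kg

(a) Volume: 2470 m³ = 2,470,000 L.
(a) Rise: 28,500 g / 2,470,000 L × 1000 = 11.54 mg/L.

(b) Volume: 8,420 US gal × 3.785 L/gal = 31,870 L.
(b) Hardness to add: (122 − 82) = 40 mg/L as CaCO₃ × 31,870 L = 1275 g as CaCO₃.
(b) Moles of Ca²⁺ (1 mol Ca²⁺ ≡ 1 mol CaCO₃): 1275 / 100.1 g/mol = 12.74 mol.
(b) Mass of CaCl₂: 12.74 × 111 = 1414 g.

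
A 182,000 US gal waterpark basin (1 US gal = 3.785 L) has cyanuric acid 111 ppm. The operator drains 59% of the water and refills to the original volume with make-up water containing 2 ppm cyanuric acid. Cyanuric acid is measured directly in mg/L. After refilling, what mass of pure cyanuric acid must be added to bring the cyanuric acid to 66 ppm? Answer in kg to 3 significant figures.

13.3 kg

Volume: 182,000 US gal × 3.785 L/gal = 688,870 L.
After draining 59% and refilling: 111 × 0.41 + 2 × 0.59 = 46.69 ppm.
Deficit to target: 66 − 46.69 = 19.31 mg/L.
Mass: 19.31 mg/L × 688,870 L = 13,300 g cyanuric acid.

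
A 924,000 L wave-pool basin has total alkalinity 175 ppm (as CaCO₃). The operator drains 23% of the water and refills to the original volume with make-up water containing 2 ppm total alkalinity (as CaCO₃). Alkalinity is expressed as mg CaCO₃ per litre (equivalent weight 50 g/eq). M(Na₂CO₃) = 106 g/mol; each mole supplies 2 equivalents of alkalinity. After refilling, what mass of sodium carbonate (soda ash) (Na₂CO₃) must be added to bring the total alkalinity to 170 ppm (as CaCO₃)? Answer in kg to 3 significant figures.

34.1 kg

After draining 23% and refilling: 175 × 0.77 + 2 × 0.23 = 135.21 ppm.
Deficit to target: 170 − 135.21 = 34.79 mg/L.
As CaCO₃: 34.79 mg/L × 924,000 L = 32,150 g; ÷ 50 g/eq ÷ 2 = 321.5 mol Na₂CO₃.
Mass: 321.5 × 106 = 34,070 g.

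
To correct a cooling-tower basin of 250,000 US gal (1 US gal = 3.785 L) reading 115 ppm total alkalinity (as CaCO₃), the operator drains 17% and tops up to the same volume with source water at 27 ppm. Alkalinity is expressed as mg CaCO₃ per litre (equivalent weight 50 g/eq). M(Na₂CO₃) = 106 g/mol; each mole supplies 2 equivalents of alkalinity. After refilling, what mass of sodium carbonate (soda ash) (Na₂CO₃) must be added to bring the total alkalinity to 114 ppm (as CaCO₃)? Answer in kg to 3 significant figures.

14.0 kg

Volume: 250,000 US gal × 3.785 L/gal = 946,250 L.
After draining 17% and refilling: 115 × 0.83 + 27 × 0.17 = 100.04 ppm.
Deficit to target: 114 − 100.04 = 13.96 mg/L.
As CaCO₃: 13.96 mg/L × 946,250 L = 13,210 g; ÷ 50 g/eq ÷ 2 = 132.1 mol Na₂CO₃.
Mass: 132.1 × 106 = 14,000 g.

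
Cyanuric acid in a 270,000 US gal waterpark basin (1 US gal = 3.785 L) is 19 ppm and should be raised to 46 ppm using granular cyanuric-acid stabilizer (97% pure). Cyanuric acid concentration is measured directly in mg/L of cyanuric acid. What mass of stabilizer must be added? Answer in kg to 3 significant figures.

28.4 kg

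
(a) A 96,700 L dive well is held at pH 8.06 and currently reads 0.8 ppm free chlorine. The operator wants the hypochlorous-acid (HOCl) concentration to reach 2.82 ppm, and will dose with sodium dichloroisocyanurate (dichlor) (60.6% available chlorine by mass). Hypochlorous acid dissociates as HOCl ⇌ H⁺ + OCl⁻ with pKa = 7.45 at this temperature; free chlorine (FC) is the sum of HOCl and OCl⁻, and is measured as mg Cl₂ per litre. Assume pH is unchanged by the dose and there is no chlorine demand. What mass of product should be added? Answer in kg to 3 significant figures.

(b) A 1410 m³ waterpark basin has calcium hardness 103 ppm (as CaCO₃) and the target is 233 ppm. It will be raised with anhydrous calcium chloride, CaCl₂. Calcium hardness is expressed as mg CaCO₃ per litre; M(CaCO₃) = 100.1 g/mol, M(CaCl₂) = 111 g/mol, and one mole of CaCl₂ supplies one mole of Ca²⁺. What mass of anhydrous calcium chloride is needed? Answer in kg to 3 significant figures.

(a) 2.16 kg; (b) 203 kg

(a) [OCl⁻]/[HOCl] = 10^(pH − pKa) = 10^(8.06 − 7.45) = 4.074; fraction as HOCl = 1/(1 + 4.074) = 0.1971.
(a) Free chlorine required for 2.82 ppm HOCl: 2.82 / 0.1971 = 14.31 ppm.
(a) FC to add: 14.31 − 0.8 = 13.51 mg/L as Cl₂.
(a) Cl₂ equivalent: 13.51 mg/L × 96,700 L = 1306 g.
(a) Product at 60.6% available Cl: 1306 / 0.606 = 2156 g.

(b) Volume: 1410 m³ = 1,410,000 L.
(b) Hardness to add: (233 − 103) = 130 mg/L as CaCO₃ × 1,410,000 L = 183,300 g as CaCO₃.
(b) Moles of Ca²⁺ (1 mol Ca²⁺ ≡ 1 mol CaCO₃): 183,300 / 100.1 g/mol = 1831 mol.
(b) Mass of CaCl₂: 1831 × 111 = 203,300 g.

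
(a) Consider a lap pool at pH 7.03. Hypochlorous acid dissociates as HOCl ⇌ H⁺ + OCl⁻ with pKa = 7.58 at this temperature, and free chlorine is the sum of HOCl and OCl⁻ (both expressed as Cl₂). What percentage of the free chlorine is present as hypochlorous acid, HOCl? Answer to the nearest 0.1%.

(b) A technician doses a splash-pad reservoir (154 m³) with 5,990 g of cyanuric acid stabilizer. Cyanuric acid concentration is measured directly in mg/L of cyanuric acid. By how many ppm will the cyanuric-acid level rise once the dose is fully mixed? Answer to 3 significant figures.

(a) 78.0%; (b) 38.9 ppm

(a) [OCl⁻]/[HOCl] = 10^(pH − pKa) = 10^(7.03 − 7.58) = 10^-0.55 = 0.2818.
(a) Fraction as HOCl = 1 / (1 + 0.2818) = 0.7801.

(b) Volume: 154 m³ = 154,000 L.
(b) Rise: 5,990 g / 154,000 L × 1000 = 38.9 mg/L.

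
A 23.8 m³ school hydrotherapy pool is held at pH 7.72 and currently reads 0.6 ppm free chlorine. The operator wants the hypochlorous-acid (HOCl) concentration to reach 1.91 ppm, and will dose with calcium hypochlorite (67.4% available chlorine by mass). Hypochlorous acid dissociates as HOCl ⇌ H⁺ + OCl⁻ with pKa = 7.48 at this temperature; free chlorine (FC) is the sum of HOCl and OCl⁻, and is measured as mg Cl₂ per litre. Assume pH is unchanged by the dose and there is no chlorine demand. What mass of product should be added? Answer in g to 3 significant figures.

Volume: 23.8 m³ = 23,800 L.
[OCl⁻]/[HOCl] = 10^(pH − pKa) = 10^(7.72 − 7.48) = 1.738; fraction as HOCl = 1/(1 + 1.738) = 0.3653.
Free chlorine required for 1.91 ppm HOCl: 1.91 / 0.3653 = 5.229 ppm.
FC to add: 5.229 − 0.6 = 4.629 mg/L as Cl₂.
Cl₂ equivalent: 4.629 mg/L × 23,800 L = 110.2 g.
Product at 67.4% available Cl: 110.2 / 0.674 = 163.5 g.

163 g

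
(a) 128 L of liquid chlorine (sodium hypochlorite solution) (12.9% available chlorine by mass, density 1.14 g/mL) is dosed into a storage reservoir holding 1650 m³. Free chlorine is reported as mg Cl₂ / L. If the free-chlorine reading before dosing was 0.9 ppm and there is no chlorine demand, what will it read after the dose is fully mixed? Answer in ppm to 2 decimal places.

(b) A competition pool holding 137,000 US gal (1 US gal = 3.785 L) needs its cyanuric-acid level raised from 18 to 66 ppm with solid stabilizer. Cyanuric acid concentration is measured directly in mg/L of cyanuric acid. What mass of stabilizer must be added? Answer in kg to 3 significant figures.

(a) 12.31 ppm; (b) 24.9 kg

(a) Volume: 1650 m³ = 1,650,000 L.
(a) Mass of solution: 128 L × 1000 mL/L × 1.14 g/mL = 145,900 g.
(a) Available chlorine delivered: 145,900 g × 0.129 = 18,820 g as Cl₂.
(a) Concentration rise: 18,820 g / 1,650,000 L = 11.41 mg/L = 11.41 ppm.
(a) Final FC: 0.9 + 11.41 = 12.31 ppm.

(b) Volume: 137,000 US gal × 3.785 L/gal = 518,545 L.
(b) CYA to add: (66 − 18) = 48 mg/L × 518,545 L = 24,890 g cyanuric acid.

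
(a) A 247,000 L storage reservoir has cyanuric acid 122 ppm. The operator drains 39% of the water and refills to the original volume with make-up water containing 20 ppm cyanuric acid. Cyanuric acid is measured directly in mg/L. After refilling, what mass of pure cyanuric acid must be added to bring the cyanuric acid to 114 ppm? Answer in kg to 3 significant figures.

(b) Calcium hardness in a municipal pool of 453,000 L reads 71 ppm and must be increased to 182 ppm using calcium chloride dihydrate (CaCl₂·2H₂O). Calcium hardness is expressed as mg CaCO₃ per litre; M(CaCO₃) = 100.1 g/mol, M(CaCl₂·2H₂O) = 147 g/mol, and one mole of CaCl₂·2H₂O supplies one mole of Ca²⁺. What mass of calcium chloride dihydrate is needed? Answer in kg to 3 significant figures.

(a) 7.85 kg; (b) 73.8 kg

(a) After draining 39% and refilling: 122 × 0.61 + 20 × 0.39 = 82.22 ppm.
(a) Deficit to target: 114 − 82.22 = 31.78 mg/L.
(a) Mass: 31.78 mg/L × 247,000 L = 7850 g cyanuric acid.

(b) Hardness to add: (182 − 71) = 111 mg/L as CaCO₃ × 453,000 L = 50,280 g as CaCO₃.
(b) Moles of Ca²⁺ (1 mol Ca²⁺ ≡ 1 mol CaCO₃): 50,280 / 100.1 g/mol = 502.3 mol.
(b) Mass of CaCl₂·2H₂O: 502.3 × 147 = 73,840 g.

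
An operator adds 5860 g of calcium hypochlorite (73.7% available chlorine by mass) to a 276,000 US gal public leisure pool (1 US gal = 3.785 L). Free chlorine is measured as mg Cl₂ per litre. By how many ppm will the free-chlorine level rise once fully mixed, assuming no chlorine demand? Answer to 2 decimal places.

4.13 ppm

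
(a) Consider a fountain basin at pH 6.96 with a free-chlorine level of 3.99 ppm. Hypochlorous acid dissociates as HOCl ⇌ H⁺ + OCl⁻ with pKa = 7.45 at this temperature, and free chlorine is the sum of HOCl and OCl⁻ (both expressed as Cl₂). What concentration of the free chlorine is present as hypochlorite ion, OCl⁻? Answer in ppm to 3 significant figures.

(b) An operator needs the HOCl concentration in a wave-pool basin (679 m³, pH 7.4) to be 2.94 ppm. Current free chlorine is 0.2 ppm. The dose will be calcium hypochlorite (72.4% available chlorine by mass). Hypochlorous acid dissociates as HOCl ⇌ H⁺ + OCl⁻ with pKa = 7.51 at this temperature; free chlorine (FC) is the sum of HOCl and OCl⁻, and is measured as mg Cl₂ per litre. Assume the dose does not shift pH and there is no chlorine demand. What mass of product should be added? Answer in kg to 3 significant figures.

(a) 0.975 ppm; (b) 4.71 kg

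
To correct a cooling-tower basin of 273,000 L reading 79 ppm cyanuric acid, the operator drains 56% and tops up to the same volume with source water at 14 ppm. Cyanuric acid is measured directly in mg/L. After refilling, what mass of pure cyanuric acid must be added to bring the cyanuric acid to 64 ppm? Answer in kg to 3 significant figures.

After draining 56% and refilling: 79 × 0.44 + 14 × 0.56 = 42.6 ppm.
Deficit to target: 64 − 42.6 = 21.4 mg/L.
Mass: 21.4 mg/L × 273,000 L = 5842 g cyanuric acid.

5.84 kg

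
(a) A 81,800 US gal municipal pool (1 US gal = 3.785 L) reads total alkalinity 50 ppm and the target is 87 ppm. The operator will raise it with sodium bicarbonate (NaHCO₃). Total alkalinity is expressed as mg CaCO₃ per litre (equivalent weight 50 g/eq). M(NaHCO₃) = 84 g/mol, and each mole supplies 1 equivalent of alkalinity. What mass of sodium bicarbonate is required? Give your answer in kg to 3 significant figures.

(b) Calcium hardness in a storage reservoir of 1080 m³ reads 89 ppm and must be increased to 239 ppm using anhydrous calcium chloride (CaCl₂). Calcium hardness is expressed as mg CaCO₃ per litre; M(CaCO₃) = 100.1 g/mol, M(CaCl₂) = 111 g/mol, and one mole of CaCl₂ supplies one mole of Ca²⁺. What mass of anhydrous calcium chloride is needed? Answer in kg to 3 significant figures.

(a) 19.2 kg; (b) 180 kg

(a) Volume: 81,800 US gal × 3.785 L/gal = 309,613 L.
(a) Alkalinity to add: (87 − 50) = 37 mg/L as CaCO₃ × 309,613 L = 11,460 g as CaCO₃.
(a) Equivalents: 11,460 g ÷ 50 g/eq = 229.1 eq.
(a) NaHCO₃ supplies 1 eq per mole → 229.1 mol.
(a) Mass: 229.1 mol × 84 g/mol = 19,250 g.

(b) Volume: 1080 m³ = 1,080,000 L.
(b) Hardness to add: (239 − 89) = 150 mg/L as CaCO₃ × 1,080,000 L = 162,000 g as CaCO₃.
(b) Moles of Ca²⁺ (1 mol Ca²⁺ ≡ 1 mol CaCO₃): 162,000 / 100.1 g/mol = 1618 mol.
(b) Mass of CaCl₂: 1618 × 111 = 179,600 g.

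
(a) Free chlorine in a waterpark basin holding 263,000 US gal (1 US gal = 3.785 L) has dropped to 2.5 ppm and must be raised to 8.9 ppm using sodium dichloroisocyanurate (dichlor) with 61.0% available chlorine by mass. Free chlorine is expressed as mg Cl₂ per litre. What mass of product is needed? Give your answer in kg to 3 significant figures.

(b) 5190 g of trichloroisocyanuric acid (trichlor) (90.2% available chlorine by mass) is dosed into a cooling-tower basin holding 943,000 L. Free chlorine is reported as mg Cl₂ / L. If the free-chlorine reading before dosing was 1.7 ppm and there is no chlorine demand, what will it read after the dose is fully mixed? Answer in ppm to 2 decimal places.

(a) Volume: 263,000 US gal × 3.785 L/gal = 995,455 L.
(a) Chlorine deficit: 8.9 − 2.5 = 6.4 ppm = 6.4 mg/L as Cl₂.
(a) Cl₂ equivalent needed: 6.4 mg/L × 995,455 L = 6,371,000 mg = 6371 g.
(a) Product at 61.0% available chlorine: 6371 / 0.61 = 10,440 g.

(b) Available chlorine delivered: 5190 g × 0.902 = 4681 g as Cl₂.
(b) Concentration rise: 4681 g / 943,000 L = 4.964 mg/L = 4.96 ppm.
(b) Final FC: 1.7 + 4.96 = 6.66 ppm.

(a) 10.4 kg; (b) 6.66 ppm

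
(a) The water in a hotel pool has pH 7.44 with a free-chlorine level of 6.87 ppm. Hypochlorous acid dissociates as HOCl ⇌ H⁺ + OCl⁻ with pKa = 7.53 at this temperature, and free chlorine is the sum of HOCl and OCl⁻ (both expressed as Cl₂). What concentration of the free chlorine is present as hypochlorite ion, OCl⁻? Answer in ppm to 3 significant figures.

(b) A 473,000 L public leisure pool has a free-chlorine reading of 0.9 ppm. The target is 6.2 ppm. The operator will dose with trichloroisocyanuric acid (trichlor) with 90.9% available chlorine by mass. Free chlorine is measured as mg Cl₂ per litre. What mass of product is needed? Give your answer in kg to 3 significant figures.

(a) [OCl⁻]/[HOCl] = 10^(pH − pKa) = 10^(7.44 − 7.53) = 10^-0.09 = 0.8128.
(a) Fraction as HOCl = 1 / (1 + 0.8128) = 0.5516.
(a) OCl⁻ = (1 − 0.5516) × 6.87 ppm = 3.08 ppm.

(b) Chlorine deficit: 6.2 − 0.9 = 5.3 ppm = 5.3 mg/L as Cl₂.
(b) Cl₂ equivalent needed: 5.3 mg/L × 473,000 L = 2,507,000 mg = 2507 g.
(b) Product at 90.9% available chlorine: 2507 / 0.909 = 2758 g.

(a) 3.08 ppm; (b) 2.76 kg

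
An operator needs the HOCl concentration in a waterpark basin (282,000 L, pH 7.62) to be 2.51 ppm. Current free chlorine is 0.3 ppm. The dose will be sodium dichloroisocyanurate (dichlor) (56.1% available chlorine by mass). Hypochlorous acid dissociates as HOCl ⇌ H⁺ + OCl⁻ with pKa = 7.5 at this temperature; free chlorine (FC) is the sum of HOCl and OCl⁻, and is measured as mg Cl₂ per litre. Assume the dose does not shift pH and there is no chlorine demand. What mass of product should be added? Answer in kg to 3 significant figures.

[OCl⁻]/[HOCl] = 10^(pH − pKa) = 10^(7.62 − 7.5) = 1.318; fraction as HOCl = 1/(1 + 1.318) = 0.4314.
Free chlorine required for 2.51 ppm HOCl: 2.51 / 0.4314 = 5.819 ppm.
FC to add: 5.819 − 0.3 = 5.519 mg/L as Cl₂.
Cl₂ equivalent: 5.519 mg/L × 282,000 L = 1556 g.
Product at 56.1% available Cl: 1556 / 0.561 = 2774 g.

2.77 kg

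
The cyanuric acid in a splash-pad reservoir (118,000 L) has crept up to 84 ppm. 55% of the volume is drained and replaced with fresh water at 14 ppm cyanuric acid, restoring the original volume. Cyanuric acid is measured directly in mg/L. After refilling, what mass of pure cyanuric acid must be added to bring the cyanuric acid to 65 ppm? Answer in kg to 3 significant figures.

2.30 kg

After draining 55% and refilling: 84 × 0.45 + 14 × 0.55 = 45.5 ppm.
Deficit to target: 65 − 45.5 = 19.5 mg/L.
Mass: 19.5 mg/L × 118,000 L = 2301 g cyanuric acid.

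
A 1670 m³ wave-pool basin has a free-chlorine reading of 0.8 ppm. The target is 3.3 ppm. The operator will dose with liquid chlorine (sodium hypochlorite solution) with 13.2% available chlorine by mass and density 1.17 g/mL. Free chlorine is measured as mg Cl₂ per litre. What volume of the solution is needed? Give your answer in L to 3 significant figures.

Volume: 1670 m³ = 1,670,000 L.
Chlorine deficit: 3.3 − 0.8 = 2.5 ppm = 2.5 mg/L as Cl₂.
Cl₂ equivalent needed: 2.5 mg/L × 1,670,000 L = 4,175,000 mg = 4175 g.
Product at 13.2% available chlorine: 4175 / 0.132 = 31,630 g.
Volume at density 1.17 g/mL: 31,630 g ÷ 1.17 g/mL = 27,030 mL.

27.0 L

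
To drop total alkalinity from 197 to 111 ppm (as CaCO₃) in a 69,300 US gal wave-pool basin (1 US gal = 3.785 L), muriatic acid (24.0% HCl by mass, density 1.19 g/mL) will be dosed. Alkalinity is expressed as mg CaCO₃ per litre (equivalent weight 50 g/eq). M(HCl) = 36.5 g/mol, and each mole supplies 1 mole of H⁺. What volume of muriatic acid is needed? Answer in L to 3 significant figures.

57.7 L

Volume: 69,300 US gal × 3.785 L/gal = 262,300 L.
Alkalinity to neutralize: (197 − 111) = 86 mg/L as CaCO₃ × 262,300 L = 22,560 g as CaCO₃.
Equivalents of H⁺ required: 22,560 ÷ 50 g/eq = 451.2 eq = 451.2 mol HCl.
Mass of HCl: 451.2 × 36.5 = 16,470 g.
Mass of 24.0% solution: 16,470 / 0.24 = 68,610 g.
Volume: 68,610 g ÷ 1.19 g/mL = 57,660 mL.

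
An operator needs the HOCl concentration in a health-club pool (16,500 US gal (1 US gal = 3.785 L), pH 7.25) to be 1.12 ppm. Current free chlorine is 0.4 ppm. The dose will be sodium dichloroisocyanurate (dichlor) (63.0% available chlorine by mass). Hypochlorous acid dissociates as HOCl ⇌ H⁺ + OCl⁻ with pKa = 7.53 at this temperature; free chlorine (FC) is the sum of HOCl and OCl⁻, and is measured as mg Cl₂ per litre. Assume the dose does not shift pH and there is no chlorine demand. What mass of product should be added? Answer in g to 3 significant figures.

Volume: 16,500 US gal × 3.785 L/gal = 62,452 L.
[OCl⁻]/[HOCl] = 10^(pH − pKa) = 10^(7.25 − 7.53) = 0.5248; fraction as HOCl = 1/(1 + 0.5248) = 0.6558.
Free chlorine required for 1.12 ppm HOCl: 1.12 / 0.6558 = 1.708 ppm.
FC to add: 1.708 − 0.4 = 1.308 mg/L as Cl₂.
Cl₂ equivalent: 1.308 mg/L × 62,452 L = 81.67 g.
Product at 63.0% available Cl: 81.67 / 0.63 = 129.6 g.

130 g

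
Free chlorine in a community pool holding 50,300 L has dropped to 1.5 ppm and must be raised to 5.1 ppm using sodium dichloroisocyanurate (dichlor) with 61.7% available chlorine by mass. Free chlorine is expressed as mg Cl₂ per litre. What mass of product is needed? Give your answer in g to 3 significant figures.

Chlorine deficit: 5.1 − 1.5 = 3.6 ppm = 3.6 mg/L as Cl₂.
Cl₂ equivalent needed: 3.6 mg/L × 50,300 L = 181,100 mg = 181.1 g.
Product at 61.7% available chlorine: 181.1 / 0.617 = 293.5 g.

293 g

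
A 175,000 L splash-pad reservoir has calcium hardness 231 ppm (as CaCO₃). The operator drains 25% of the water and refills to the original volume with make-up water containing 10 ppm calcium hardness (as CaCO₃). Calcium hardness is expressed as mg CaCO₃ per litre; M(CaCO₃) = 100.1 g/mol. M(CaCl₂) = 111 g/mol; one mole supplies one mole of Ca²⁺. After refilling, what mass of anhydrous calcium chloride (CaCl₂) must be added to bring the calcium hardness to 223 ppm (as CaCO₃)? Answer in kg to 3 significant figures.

After draining 25% and refilling: 231 × 0.75 + 10 × 0.25 = 175.75 ppm.
Deficit to target: 223 − 175.75 = 47.25 mg/L.
As CaCO₃: 47.25 mg/L × 175,000 L = 8269 g; ÷ 100.1 = 82.6 mol Ca²⁺.
Mass: 82.6 × 111 = 9169 g.

9.17 kg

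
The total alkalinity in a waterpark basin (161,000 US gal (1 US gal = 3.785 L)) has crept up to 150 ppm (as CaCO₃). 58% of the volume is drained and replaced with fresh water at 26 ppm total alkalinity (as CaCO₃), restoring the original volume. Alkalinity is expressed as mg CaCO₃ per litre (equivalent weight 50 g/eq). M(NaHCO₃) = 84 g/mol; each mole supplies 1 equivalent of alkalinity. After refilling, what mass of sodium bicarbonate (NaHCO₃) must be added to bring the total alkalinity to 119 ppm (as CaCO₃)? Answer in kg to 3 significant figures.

Volume: 161,000 US gal × 3.785 L/gal = 609,385 L.
After draining 58% and refilling: 150 × 0.42 + 26 × 0.58 = 78.08 ppm.
Deficit to target: 119 − 78.08 = 40.92 mg/L.
As CaCO₃: 40.92 mg/L × 609,385 L = 24,940 g; ÷ 50 g/eq ÷ 1 = 498.7 mol NaHCO₃.
Mass: 498.7 × 84 = 41,890 g.

41.9 kg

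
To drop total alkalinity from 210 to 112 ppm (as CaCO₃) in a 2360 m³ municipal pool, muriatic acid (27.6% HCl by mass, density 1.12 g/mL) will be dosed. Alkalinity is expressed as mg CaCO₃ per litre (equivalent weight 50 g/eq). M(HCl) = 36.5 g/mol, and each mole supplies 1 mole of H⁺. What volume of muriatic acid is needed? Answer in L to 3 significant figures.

Volume: 2360 m³ = 2,360,000 L.
Alkalinity to neutralize: (210 − 112) = 98 mg/L as CaCO₃ × 2,360,000 L = 231,300 g as CaCO₃.
Equivalents of H⁺ required: 231,300 ÷ 50 g/eq = 4626 eq = 4626 mol HCl.
Mass of HCl: 4626 × 36.5 = 168,800 g.
Mass of 27.6% solution: 168,800 / 0.276 = 611,700 g.
Volume: 611,700 g ÷ 1.12 g/mL = 546,200 mL.

546 L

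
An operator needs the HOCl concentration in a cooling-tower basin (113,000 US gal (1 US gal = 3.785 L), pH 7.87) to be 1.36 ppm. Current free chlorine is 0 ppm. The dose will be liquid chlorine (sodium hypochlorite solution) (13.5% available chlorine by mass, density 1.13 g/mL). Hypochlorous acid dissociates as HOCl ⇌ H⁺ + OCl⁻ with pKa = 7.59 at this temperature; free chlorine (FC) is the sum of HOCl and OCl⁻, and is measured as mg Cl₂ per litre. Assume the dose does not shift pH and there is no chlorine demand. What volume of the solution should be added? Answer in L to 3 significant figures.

11.1 L

Volume: 113,000 US gal × 3.785 L/gal = 427,705 L.
[OCl⁻]/[HOCl] = 10^(pH − pKa) = 10^(7.87 − 7.59) = 1.905; fraction as HOCl = 1/(1 + 1.905) = 0.3442.
Free chlorine required for 1.36 ppm HOCl: 1.36 / 0.3442 = 3.951 ppm.
FC to add: 3.951 − 0 = 3.951 mg/L as Cl₂.
Cl₂ equivalent: 3.951 mg/L × 427,705 L = 1690 g.
Product at 13.5% available Cl: 1690 / 0.135 = 12,520 g.
Volume: 12,520 g ÷ 1.13 g/mL = 11,080 mL.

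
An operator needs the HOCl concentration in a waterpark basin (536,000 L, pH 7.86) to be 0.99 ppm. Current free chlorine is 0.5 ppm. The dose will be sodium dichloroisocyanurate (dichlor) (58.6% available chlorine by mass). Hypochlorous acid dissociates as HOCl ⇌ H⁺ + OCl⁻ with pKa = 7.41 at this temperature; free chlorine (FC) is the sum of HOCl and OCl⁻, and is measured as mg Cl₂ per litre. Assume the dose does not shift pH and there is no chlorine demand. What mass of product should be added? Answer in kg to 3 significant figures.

3.00 kg

[OCl⁻]/[HOCl] = 10^(pH − pKa) = 10^(7.86 − 7.41) = 2.818; fraction as HOCl = 1/(1 + 2.818) = 0.2619.
Free chlorine required for 0.99 ppm HOCl: 0.99 / 0.2619 = 3.78 ppm.
FC to add: 3.78 − 0.5 = 3.28 mg/L as Cl₂.
Cl₂ equivalent: 3.28 mg/L × 536,000 L = 1758 g.
Product at 58.6% available Cl: 1758 / 0.586 = 3000 g.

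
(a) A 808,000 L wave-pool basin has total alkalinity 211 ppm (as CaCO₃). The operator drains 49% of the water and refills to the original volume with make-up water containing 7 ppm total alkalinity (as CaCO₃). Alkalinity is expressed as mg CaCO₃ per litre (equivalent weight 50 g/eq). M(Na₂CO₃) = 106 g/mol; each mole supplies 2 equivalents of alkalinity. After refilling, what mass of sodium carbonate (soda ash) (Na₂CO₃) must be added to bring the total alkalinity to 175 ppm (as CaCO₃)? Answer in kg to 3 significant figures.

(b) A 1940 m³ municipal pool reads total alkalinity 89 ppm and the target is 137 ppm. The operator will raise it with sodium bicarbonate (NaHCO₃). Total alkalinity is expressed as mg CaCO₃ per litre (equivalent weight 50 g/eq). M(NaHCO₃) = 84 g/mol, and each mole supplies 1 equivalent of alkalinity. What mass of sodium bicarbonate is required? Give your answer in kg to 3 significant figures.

(a) 54.8 kg; (b) 156 kg

(a) After draining 49% and refilling: 211 × 0.51 + 7 × 0.49 = 111.04 ppm.
(a) Deficit to target: 175 − 111.04 = 63.96 mg/L.
(a) As CaCO₃: 63.96 mg/L × 808,000 L = 51,680 g; ÷ 50 g/eq ÷ 2 = 516.8 mol Na₂CO₃.
(a) Mass: 516.8 × 106 = 54,780 g.

(b) Volume: 1940 m³ = 1,940,000 L.
(b) Alkalinity to add: (137 − 89) = 48 mg/L as CaCO₃ × 1,940,000 L = 93,120 g as CaCO₃.
(b) Equivalents: 93,120 g ÷ 50 g/eq = 1862 eq.
(b) NaHCO₃ supplies 1 eq per mole → 1862 mol.
(b) Mass: 1862 mol × 84 g/mol = 156,400 g.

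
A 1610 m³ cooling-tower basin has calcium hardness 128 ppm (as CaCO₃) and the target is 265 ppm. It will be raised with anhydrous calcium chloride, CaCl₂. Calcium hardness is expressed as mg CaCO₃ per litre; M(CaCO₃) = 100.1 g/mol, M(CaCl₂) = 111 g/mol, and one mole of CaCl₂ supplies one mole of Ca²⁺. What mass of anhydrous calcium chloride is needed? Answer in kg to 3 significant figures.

245 kg

Volume: 1610 m³ = 1,610,000 L.
Hardness to add: (265 − 128) = 137 mg/L as CaCO₃ × 1,610,000 L = 220,600 g as CaCO₃.
Moles of Ca²⁺ (1 mol Ca²⁺ ≡ 1 mol CaCO₃): 220,600 / 100.1 g/mol = 2203 mol.
Mass of CaCl₂: 2203 × 111 = 244,600 g.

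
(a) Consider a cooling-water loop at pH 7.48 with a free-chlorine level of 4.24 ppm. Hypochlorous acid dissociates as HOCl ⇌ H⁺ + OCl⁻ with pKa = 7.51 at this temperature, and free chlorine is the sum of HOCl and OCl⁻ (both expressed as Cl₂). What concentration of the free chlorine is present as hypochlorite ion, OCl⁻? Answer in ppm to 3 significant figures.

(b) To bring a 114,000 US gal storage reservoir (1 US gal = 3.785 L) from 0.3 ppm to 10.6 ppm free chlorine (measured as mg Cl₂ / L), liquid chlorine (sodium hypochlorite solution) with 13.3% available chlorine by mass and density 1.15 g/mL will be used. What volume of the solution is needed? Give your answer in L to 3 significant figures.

(a) 2.05 ppm; (b) 29.1 L

(a) [OCl⁻]/[HOCl] = 10^(pH − pKa) = 10^(7.48 − 7.51) = 10^-0.03 = 0.9333.
(a) Fraction as HOCl = 1 / (1 + 0.9333) = 0.5173.
(a) OCl⁻ = (1 − 0.5173) × 4.24 ppm = 2.047 ppm.

(b) Volume: 114,000 US gal × 3.785 L/gal = 431,490 L.
(b) Chlorine deficit: 10.6 − 0.3 = 10.3 ppm = 10.3 mg/L as Cl₂.
(b) Cl₂ equivalent needed: 10.3 mg/L × 431,490 L = 4,444,000 mg = 4444 g.
(b) Product at 13.3% available chlorine: 4444 / 0.133 = 33,420 g.
(b) Volume at density 1.15 g/mL: 33,420 g ÷ 1.15 g/mL = 29,060 mL.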